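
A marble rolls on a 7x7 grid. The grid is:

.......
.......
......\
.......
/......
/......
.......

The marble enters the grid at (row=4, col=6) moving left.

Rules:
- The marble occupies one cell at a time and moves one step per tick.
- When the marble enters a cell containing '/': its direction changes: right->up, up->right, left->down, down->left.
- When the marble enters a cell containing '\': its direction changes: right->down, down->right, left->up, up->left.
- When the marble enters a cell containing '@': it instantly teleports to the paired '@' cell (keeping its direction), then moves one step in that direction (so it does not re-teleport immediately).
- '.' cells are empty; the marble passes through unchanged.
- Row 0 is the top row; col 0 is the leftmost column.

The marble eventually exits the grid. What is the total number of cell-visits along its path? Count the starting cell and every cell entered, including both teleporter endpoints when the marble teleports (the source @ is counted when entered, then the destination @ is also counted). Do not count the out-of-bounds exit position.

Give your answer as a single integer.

Answer: 8

Derivation:
Step 1: enter (4,6), '.' pass, move left to (4,5)
Step 2: enter (4,5), '.' pass, move left to (4,4)
Step 3: enter (4,4), '.' pass, move left to (4,3)
Step 4: enter (4,3), '.' pass, move left to (4,2)
Step 5: enter (4,2), '.' pass, move left to (4,1)
Step 6: enter (4,1), '.' pass, move left to (4,0)
Step 7: enter (4,0), '/' deflects left->down, move down to (5,0)
Step 8: enter (5,0), '/' deflects down->left, move left to (5,-1)
Step 9: at (5,-1) — EXIT via left edge, pos 5
Path length (cell visits): 8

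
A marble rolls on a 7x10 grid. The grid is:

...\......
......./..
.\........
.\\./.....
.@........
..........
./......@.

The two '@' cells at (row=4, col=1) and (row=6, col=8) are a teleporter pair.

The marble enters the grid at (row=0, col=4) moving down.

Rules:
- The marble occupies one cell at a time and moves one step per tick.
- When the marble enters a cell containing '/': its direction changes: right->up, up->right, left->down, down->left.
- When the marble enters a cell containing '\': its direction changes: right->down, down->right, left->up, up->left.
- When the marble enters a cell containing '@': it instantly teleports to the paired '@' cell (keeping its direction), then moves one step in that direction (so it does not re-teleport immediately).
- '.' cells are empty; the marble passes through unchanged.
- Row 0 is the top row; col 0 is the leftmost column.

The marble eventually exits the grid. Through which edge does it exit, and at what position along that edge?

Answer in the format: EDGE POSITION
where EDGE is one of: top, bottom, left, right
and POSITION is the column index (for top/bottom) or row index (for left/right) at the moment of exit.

Answer: top 2

Derivation:
Step 1: enter (0,4), '.' pass, move down to (1,4)
Step 2: enter (1,4), '.' pass, move down to (2,4)
Step 3: enter (2,4), '.' pass, move down to (3,4)
Step 4: enter (3,4), '/' deflects down->left, move left to (3,3)
Step 5: enter (3,3), '.' pass, move left to (3,2)
Step 6: enter (3,2), '\' deflects left->up, move up to (2,2)
Step 7: enter (2,2), '.' pass, move up to (1,2)
Step 8: enter (1,2), '.' pass, move up to (0,2)
Step 9: enter (0,2), '.' pass, move up to (-1,2)
Step 10: at (-1,2) — EXIT via top edge, pos 2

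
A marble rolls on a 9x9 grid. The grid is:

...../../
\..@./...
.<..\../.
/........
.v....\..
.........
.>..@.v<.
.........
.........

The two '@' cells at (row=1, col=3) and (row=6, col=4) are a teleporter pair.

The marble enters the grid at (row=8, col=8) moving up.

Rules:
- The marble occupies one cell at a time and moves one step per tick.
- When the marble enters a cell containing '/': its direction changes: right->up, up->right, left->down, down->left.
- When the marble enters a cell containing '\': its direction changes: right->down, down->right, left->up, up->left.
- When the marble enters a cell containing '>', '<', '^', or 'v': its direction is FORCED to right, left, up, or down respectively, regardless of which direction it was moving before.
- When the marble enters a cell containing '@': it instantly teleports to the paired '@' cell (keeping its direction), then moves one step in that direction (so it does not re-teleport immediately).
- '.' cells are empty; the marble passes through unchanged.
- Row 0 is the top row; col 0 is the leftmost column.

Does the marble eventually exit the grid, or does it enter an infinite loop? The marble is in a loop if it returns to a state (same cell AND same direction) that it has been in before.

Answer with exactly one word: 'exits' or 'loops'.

Answer: exits

Derivation:
Step 1: enter (8,8), '.' pass, move up to (7,8)
Step 2: enter (7,8), '.' pass, move up to (6,8)
Step 3: enter (6,8), '.' pass, move up to (5,8)
Step 4: enter (5,8), '.' pass, move up to (4,8)
Step 5: enter (4,8), '.' pass, move up to (3,8)
Step 6: enter (3,8), '.' pass, move up to (2,8)
Step 7: enter (2,8), '.' pass, move up to (1,8)
Step 8: enter (1,8), '.' pass, move up to (0,8)
Step 9: enter (0,8), '/' deflects up->right, move right to (0,9)
Step 10: at (0,9) — EXIT via right edge, pos 0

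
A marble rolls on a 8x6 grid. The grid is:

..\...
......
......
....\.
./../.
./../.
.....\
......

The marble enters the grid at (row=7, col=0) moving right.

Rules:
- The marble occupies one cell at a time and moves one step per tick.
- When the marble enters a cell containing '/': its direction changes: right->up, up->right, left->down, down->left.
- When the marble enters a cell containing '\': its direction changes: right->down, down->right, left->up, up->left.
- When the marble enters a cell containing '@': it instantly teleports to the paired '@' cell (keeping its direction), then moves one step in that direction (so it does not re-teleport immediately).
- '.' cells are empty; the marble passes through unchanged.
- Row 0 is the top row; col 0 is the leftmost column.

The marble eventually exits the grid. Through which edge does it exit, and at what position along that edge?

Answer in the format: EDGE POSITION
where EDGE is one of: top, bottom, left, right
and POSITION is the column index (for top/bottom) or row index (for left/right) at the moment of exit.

Answer: right 7

Derivation:
Step 1: enter (7,0), '.' pass, move right to (7,1)
Step 2: enter (7,1), '.' pass, move right to (7,2)
Step 3: enter (7,2), '.' pass, move right to (7,3)
Step 4: enter (7,3), '.' pass, move right to (7,4)
Step 5: enter (7,4), '.' pass, move right to (7,5)
Step 6: enter (7,5), '.' pass, move right to (7,6)
Step 7: at (7,6) — EXIT via right edge, pos 7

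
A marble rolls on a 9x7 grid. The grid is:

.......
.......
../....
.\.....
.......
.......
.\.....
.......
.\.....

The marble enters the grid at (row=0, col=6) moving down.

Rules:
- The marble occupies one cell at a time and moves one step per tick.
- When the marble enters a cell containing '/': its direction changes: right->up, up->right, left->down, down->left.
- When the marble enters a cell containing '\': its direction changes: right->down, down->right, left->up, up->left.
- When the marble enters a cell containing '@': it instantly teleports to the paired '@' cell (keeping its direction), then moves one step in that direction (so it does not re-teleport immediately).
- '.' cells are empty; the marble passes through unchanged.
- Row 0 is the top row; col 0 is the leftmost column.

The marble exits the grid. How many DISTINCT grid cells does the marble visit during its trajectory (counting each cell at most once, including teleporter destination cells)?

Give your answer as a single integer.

Answer: 9

Derivation:
Step 1: enter (0,6), '.' pass, move down to (1,6)
Step 2: enter (1,6), '.' pass, move down to (2,6)
Step 3: enter (2,6), '.' pass, move down to (3,6)
Step 4: enter (3,6), '.' pass, move down to (4,6)
Step 5: enter (4,6), '.' pass, move down to (5,6)
Step 6: enter (5,6), '.' pass, move down to (6,6)
Step 7: enter (6,6), '.' pass, move down to (7,6)
Step 8: enter (7,6), '.' pass, move down to (8,6)
Step 9: enter (8,6), '.' pass, move down to (9,6)
Step 10: at (9,6) — EXIT via bottom edge, pos 6
Distinct cells visited: 9 (path length 9)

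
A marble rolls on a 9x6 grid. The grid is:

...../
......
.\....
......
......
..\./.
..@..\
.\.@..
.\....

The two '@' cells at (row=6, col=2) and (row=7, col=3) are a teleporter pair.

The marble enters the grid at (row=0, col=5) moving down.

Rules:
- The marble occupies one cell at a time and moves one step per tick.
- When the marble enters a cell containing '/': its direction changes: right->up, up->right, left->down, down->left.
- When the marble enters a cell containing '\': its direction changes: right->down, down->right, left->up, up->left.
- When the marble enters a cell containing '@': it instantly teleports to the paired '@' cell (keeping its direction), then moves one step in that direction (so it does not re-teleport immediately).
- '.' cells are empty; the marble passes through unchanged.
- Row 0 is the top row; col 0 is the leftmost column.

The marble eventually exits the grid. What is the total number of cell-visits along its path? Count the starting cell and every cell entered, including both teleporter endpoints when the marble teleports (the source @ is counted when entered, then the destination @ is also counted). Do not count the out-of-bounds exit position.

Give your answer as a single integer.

Step 1: enter (0,5), '/' deflects down->left, move left to (0,4)
Step 2: enter (0,4), '.' pass, move left to (0,3)
Step 3: enter (0,3), '.' pass, move left to (0,2)
Step 4: enter (0,2), '.' pass, move left to (0,1)
Step 5: enter (0,1), '.' pass, move left to (0,0)
Step 6: enter (0,0), '.' pass, move left to (0,-1)
Step 7: at (0,-1) — EXIT via left edge, pos 0
Path length (cell visits): 6

Answer: 6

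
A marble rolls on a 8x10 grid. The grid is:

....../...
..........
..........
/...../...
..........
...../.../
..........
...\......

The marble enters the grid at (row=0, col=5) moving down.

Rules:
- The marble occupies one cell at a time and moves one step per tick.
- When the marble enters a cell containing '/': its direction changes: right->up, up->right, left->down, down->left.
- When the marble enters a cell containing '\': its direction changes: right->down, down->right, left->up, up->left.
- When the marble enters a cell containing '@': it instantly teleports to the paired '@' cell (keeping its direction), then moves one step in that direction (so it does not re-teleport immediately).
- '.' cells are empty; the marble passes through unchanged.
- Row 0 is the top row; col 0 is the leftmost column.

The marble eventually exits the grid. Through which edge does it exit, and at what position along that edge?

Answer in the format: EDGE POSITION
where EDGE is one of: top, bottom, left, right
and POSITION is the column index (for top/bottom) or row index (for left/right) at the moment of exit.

Answer: left 5

Derivation:
Step 1: enter (0,5), '.' pass, move down to (1,5)
Step 2: enter (1,5), '.' pass, move down to (2,5)
Step 3: enter (2,5), '.' pass, move down to (3,5)
Step 4: enter (3,5), '.' pass, move down to (4,5)
Step 5: enter (4,5), '.' pass, move down to (5,5)
Step 6: enter (5,5), '/' deflects down->left, move left to (5,4)
Step 7: enter (5,4), '.' pass, move left to (5,3)
Step 8: enter (5,3), '.' pass, move left to (5,2)
Step 9: enter (5,2), '.' pass, move left to (5,1)
Step 10: enter (5,1), '.' pass, move left to (5,0)
Step 11: enter (5,0), '.' pass, move left to (5,-1)
Step 12: at (5,-1) — EXIT via left edge, pos 5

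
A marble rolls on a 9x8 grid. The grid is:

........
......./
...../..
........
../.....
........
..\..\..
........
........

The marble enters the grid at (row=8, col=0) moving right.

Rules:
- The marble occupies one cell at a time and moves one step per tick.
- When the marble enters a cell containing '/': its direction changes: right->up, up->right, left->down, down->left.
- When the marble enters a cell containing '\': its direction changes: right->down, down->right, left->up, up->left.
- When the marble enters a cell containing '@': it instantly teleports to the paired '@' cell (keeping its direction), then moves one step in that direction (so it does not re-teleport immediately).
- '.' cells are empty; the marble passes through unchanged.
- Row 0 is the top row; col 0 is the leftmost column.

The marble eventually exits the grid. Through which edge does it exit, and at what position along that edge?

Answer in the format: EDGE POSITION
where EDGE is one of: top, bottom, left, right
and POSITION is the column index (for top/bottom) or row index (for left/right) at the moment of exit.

Answer: right 8

Derivation:
Step 1: enter (8,0), '.' pass, move right to (8,1)
Step 2: enter (8,1), '.' pass, move right to (8,2)
Step 3: enter (8,2), '.' pass, move right to (8,3)
Step 4: enter (8,3), '.' pass, move right to (8,4)
Step 5: enter (8,4), '.' pass, move right to (8,5)
Step 6: enter (8,5), '.' pass, move right to (8,6)
Step 7: enter (8,6), '.' pass, move right to (8,7)
Step 8: enter (8,7), '.' pass, move right to (8,8)
Step 9: at (8,8) — EXIT via right edge, pos 8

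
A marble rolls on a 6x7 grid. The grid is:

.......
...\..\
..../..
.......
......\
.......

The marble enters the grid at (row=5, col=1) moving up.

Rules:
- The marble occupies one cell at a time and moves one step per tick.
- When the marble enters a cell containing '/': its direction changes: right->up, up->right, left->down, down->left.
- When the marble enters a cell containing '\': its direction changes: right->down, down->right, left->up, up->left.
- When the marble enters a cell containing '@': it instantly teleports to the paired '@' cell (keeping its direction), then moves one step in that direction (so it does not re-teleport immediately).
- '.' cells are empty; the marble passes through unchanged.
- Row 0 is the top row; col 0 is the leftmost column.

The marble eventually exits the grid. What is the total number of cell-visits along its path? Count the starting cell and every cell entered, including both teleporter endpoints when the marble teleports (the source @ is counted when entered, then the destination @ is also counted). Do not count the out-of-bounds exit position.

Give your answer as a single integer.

Step 1: enter (5,1), '.' pass, move up to (4,1)
Step 2: enter (4,1), '.' pass, move up to (3,1)
Step 3: enter (3,1), '.' pass, move up to (2,1)
Step 4: enter (2,1), '.' pass, move up to (1,1)
Step 5: enter (1,1), '.' pass, move up to (0,1)
Step 6: enter (0,1), '.' pass, move up to (-1,1)
Step 7: at (-1,1) — EXIT via top edge, pos 1
Path length (cell visits): 6

Answer: 6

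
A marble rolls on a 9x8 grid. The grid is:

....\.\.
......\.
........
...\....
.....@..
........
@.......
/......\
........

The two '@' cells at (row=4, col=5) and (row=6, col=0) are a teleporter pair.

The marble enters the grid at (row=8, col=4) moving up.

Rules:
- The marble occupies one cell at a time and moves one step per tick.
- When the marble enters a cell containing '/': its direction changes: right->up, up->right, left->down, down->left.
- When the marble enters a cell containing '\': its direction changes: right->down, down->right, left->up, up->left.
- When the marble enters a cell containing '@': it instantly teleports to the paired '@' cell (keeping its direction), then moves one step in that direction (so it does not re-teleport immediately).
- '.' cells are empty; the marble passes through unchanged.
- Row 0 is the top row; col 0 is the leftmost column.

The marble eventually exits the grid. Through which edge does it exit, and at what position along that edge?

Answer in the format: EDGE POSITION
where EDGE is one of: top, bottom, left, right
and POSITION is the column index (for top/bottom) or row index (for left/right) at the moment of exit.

Step 1: enter (8,4), '.' pass, move up to (7,4)
Step 2: enter (7,4), '.' pass, move up to (6,4)
Step 3: enter (6,4), '.' pass, move up to (5,4)
Step 4: enter (5,4), '.' pass, move up to (4,4)
Step 5: enter (4,4), '.' pass, move up to (3,4)
Step 6: enter (3,4), '.' pass, move up to (2,4)
Step 7: enter (2,4), '.' pass, move up to (1,4)
Step 8: enter (1,4), '.' pass, move up to (0,4)
Step 9: enter (0,4), '\' deflects up->left, move left to (0,3)
Step 10: enter (0,3), '.' pass, move left to (0,2)
Step 11: enter (0,2), '.' pass, move left to (0,1)
Step 12: enter (0,1), '.' pass, move left to (0,0)
Step 13: enter (0,0), '.' pass, move left to (0,-1)
Step 14: at (0,-1) — EXIT via left edge, pos 0

Answer: left 0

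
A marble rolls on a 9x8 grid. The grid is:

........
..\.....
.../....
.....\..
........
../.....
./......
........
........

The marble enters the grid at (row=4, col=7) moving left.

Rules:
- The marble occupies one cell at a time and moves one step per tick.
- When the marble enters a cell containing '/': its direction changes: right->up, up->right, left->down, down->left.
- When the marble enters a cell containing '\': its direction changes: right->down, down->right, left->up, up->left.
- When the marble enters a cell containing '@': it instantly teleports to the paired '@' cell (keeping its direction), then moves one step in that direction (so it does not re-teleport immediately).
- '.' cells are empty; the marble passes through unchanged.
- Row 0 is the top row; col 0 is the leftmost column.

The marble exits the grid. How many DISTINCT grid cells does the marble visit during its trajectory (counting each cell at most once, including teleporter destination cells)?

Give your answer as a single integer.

Answer: 8

Derivation:
Step 1: enter (4,7), '.' pass, move left to (4,6)
Step 2: enter (4,6), '.' pass, move left to (4,5)
Step 3: enter (4,5), '.' pass, move left to (4,4)
Step 4: enter (4,4), '.' pass, move left to (4,3)
Step 5: enter (4,3), '.' pass, move left to (4,2)
Step 6: enter (4,2), '.' pass, move left to (4,1)
Step 7: enter (4,1), '.' pass, move left to (4,0)
Step 8: enter (4,0), '.' pass, move left to (4,-1)
Step 9: at (4,-1) — EXIT via left edge, pos 4
Distinct cells visited: 8 (path length 8)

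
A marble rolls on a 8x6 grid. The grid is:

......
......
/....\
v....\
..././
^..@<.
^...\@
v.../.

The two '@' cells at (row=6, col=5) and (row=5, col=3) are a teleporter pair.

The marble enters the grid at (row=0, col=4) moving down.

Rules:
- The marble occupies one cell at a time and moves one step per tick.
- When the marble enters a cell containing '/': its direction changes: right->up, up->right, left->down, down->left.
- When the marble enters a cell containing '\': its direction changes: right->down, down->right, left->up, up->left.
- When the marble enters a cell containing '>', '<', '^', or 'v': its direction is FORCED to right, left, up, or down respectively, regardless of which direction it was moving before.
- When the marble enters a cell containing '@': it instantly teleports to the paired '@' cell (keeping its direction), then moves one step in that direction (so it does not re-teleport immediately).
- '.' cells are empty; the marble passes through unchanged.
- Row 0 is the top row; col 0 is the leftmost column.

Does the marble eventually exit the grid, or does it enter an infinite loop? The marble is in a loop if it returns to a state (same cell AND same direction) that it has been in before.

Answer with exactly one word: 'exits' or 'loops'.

Answer: loops

Derivation:
Step 1: enter (0,4), '.' pass, move down to (1,4)
Step 2: enter (1,4), '.' pass, move down to (2,4)
Step 3: enter (2,4), '.' pass, move down to (3,4)
Step 4: enter (3,4), '.' pass, move down to (4,4)
Step 5: enter (4,4), '.' pass, move down to (5,4)
Step 6: enter (5,4), '<' forces down->left, move left to (5,3)
Step 7: enter (5,3), '@' teleport (5,3)->(6,5), also enter (6,5), move left to (6,4)
Step 8: enter (6,4), '\' deflects left->up, move up to (5,4)
Step 9: enter (5,4), '<' forces up->left, move left to (5,3)
Step 10: at (5,3) dir=left — LOOP DETECTED (seen before)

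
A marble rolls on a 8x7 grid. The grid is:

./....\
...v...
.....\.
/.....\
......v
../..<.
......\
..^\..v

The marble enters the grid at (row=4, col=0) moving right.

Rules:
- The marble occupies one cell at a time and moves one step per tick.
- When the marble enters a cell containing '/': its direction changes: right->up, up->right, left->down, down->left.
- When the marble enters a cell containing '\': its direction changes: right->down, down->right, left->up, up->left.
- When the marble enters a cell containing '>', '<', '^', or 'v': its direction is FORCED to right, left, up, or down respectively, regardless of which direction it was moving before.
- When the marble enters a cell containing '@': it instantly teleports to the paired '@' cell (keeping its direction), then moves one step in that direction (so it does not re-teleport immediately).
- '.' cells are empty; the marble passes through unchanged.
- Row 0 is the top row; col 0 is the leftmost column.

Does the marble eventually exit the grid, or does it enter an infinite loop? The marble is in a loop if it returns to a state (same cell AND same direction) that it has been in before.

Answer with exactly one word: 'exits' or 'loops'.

Answer: exits

Derivation:
Step 1: enter (4,0), '.' pass, move right to (4,1)
Step 2: enter (4,1), '.' pass, move right to (4,2)
Step 3: enter (4,2), '.' pass, move right to (4,3)
Step 4: enter (4,3), '.' pass, move right to (4,4)
Step 5: enter (4,4), '.' pass, move right to (4,5)
Step 6: enter (4,5), '.' pass, move right to (4,6)
Step 7: enter (4,6), 'v' forces right->down, move down to (5,6)
Step 8: enter (5,6), '.' pass, move down to (6,6)
Step 9: enter (6,6), '\' deflects down->right, move right to (6,7)
Step 10: at (6,7) — EXIT via right edge, pos 6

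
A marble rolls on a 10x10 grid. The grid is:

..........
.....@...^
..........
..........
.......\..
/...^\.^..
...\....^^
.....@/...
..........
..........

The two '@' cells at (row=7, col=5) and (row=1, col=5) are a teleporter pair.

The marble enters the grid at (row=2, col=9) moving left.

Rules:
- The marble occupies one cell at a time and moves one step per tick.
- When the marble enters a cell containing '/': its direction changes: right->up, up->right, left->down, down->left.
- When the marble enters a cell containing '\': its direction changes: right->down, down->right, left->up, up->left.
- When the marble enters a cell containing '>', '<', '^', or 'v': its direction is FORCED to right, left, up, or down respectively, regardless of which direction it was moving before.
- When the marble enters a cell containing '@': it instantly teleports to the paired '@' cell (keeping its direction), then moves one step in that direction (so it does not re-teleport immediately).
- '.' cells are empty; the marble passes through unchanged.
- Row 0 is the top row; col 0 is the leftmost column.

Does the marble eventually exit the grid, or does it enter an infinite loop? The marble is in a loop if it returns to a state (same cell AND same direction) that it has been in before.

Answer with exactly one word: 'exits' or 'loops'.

Step 1: enter (2,9), '.' pass, move left to (2,8)
Step 2: enter (2,8), '.' pass, move left to (2,7)
Step 3: enter (2,7), '.' pass, move left to (2,6)
Step 4: enter (2,6), '.' pass, move left to (2,5)
Step 5: enter (2,5), '.' pass, move left to (2,4)
Step 6: enter (2,4), '.' pass, move left to (2,3)
Step 7: enter (2,3), '.' pass, move left to (2,2)
Step 8: enter (2,2), '.' pass, move left to (2,1)
Step 9: enter (2,1), '.' pass, move left to (2,0)
Step 10: enter (2,0), '.' pass, move left to (2,-1)
Step 11: at (2,-1) — EXIT via left edge, pos 2

Answer: exits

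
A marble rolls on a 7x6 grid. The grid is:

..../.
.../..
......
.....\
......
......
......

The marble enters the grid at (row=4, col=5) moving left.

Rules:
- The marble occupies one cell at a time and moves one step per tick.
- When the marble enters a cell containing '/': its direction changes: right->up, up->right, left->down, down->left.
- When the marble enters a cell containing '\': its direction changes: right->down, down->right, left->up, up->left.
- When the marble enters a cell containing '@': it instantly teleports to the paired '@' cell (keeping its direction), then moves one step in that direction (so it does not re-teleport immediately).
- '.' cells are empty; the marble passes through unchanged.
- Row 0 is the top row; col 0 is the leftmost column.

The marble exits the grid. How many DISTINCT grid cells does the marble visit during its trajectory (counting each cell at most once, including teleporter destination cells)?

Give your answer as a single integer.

Step 1: enter (4,5), '.' pass, move left to (4,4)
Step 2: enter (4,4), '.' pass, move left to (4,3)
Step 3: enter (4,3), '.' pass, move left to (4,2)
Step 4: enter (4,2), '.' pass, move left to (4,1)
Step 5: enter (4,1), '.' pass, move left to (4,0)
Step 6: enter (4,0), '.' pass, move left to (4,-1)
Step 7: at (4,-1) — EXIT via left edge, pos 4
Distinct cells visited: 6 (path length 6)

Answer: 6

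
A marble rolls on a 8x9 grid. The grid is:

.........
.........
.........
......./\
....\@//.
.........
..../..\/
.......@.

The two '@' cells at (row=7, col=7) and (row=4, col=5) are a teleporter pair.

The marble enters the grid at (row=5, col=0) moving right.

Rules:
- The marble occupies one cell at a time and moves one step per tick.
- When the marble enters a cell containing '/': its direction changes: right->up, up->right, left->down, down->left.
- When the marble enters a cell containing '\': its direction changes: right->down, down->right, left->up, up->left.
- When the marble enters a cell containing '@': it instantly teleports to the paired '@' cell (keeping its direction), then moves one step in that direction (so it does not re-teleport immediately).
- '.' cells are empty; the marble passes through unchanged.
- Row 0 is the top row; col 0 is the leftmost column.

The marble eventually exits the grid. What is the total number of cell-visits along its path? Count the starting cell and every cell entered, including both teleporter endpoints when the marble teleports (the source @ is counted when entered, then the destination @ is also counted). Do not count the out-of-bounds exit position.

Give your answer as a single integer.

Step 1: enter (5,0), '.' pass, move right to (5,1)
Step 2: enter (5,1), '.' pass, move right to (5,2)
Step 3: enter (5,2), '.' pass, move right to (5,3)
Step 4: enter (5,3), '.' pass, move right to (5,4)
Step 5: enter (5,4), '.' pass, move right to (5,5)
Step 6: enter (5,5), '.' pass, move right to (5,6)
Step 7: enter (5,6), '.' pass, move right to (5,7)
Step 8: enter (5,7), '.' pass, move right to (5,8)
Step 9: enter (5,8), '.' pass, move right to (5,9)
Step 10: at (5,9) — EXIT via right edge, pos 5
Path length (cell visits): 9

Answer: 9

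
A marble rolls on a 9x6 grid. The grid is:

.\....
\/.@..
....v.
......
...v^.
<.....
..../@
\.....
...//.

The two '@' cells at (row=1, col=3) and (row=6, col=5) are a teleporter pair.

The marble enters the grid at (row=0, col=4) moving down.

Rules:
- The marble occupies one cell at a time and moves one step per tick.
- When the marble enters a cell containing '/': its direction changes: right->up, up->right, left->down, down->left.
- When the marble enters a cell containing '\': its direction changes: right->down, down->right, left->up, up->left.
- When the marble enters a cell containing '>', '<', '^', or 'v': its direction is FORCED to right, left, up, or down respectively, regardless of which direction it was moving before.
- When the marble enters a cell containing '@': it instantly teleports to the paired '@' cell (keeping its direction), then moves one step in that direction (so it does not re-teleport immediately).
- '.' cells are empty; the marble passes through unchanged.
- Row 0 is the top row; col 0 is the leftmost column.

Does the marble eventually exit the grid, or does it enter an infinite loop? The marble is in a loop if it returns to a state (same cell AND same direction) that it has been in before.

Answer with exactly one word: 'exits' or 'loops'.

Step 1: enter (0,4), '.' pass, move down to (1,4)
Step 2: enter (1,4), '.' pass, move down to (2,4)
Step 3: enter (2,4), 'v' forces down->down, move down to (3,4)
Step 4: enter (3,4), '.' pass, move down to (4,4)
Step 5: enter (4,4), '^' forces down->up, move up to (3,4)
Step 6: enter (3,4), '.' pass, move up to (2,4)
Step 7: enter (2,4), 'v' forces up->down, move down to (3,4)
Step 8: at (3,4) dir=down — LOOP DETECTED (seen before)

Answer: loops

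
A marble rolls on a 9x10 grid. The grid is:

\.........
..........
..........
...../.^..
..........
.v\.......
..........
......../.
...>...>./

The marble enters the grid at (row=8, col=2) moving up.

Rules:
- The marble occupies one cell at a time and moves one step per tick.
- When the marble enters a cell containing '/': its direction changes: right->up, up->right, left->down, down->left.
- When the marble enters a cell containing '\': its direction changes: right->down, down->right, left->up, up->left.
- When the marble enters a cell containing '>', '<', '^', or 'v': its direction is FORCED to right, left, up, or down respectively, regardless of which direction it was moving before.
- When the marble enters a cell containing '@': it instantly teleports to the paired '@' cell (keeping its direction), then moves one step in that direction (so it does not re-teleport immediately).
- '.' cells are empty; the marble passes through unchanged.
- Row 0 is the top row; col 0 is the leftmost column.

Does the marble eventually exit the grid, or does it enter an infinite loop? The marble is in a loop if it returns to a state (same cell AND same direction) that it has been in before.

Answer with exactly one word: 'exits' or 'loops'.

Step 1: enter (8,2), '.' pass, move up to (7,2)
Step 2: enter (7,2), '.' pass, move up to (6,2)
Step 3: enter (6,2), '.' pass, move up to (5,2)
Step 4: enter (5,2), '\' deflects up->left, move left to (5,1)
Step 5: enter (5,1), 'v' forces left->down, move down to (6,1)
Step 6: enter (6,1), '.' pass, move down to (7,1)
Step 7: enter (7,1), '.' pass, move down to (8,1)
Step 8: enter (8,1), '.' pass, move down to (9,1)
Step 9: at (9,1) — EXIT via bottom edge, pos 1

Answer: exits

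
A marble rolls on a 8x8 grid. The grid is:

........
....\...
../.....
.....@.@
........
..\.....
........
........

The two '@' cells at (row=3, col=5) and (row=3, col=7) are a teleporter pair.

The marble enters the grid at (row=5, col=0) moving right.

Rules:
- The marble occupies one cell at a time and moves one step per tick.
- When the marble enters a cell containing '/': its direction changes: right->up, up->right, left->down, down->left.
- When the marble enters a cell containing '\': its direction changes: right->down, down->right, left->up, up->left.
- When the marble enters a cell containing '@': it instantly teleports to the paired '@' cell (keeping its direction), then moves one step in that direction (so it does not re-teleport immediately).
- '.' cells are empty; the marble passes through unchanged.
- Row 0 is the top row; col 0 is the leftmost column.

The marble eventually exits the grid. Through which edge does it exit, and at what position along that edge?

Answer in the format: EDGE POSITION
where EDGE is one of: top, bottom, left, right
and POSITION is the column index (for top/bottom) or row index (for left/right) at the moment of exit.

Step 1: enter (5,0), '.' pass, move right to (5,1)
Step 2: enter (5,1), '.' pass, move right to (5,2)
Step 3: enter (5,2), '\' deflects right->down, move down to (6,2)
Step 4: enter (6,2), '.' pass, move down to (7,2)
Step 5: enter (7,2), '.' pass, move down to (8,2)
Step 6: at (8,2) — EXIT via bottom edge, pos 2

Answer: bottom 2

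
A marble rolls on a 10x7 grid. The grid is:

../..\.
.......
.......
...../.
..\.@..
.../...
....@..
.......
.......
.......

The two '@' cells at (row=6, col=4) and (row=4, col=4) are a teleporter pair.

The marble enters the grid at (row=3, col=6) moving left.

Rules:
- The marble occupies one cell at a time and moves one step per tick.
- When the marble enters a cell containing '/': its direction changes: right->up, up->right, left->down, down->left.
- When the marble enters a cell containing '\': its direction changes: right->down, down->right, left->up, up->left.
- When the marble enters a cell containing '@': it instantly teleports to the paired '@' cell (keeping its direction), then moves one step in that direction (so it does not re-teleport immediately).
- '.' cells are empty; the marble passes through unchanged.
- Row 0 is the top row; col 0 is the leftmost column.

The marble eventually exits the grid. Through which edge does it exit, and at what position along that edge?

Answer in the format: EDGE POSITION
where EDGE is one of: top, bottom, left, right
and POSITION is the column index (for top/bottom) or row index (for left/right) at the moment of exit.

Step 1: enter (3,6), '.' pass, move left to (3,5)
Step 2: enter (3,5), '/' deflects left->down, move down to (4,5)
Step 3: enter (4,5), '.' pass, move down to (5,5)
Step 4: enter (5,5), '.' pass, move down to (6,5)
Step 5: enter (6,5), '.' pass, move down to (7,5)
Step 6: enter (7,5), '.' pass, move down to (8,5)
Step 7: enter (8,5), '.' pass, move down to (9,5)
Step 8: enter (9,5), '.' pass, move down to (10,5)
Step 9: at (10,5) — EXIT via bottom edge, pos 5

Answer: bottom 5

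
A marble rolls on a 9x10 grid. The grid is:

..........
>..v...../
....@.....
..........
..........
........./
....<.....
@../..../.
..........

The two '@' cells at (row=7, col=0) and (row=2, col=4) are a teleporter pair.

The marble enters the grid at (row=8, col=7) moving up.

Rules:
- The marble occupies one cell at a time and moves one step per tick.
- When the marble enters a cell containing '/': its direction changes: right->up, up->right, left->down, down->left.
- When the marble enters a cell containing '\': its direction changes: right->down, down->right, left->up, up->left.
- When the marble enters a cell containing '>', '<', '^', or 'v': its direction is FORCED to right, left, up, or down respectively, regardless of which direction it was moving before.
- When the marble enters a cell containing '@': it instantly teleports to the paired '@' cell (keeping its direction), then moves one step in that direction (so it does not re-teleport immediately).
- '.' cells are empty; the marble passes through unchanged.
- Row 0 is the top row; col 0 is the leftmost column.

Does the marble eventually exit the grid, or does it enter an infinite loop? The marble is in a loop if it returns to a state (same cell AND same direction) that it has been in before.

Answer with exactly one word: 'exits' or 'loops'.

Step 1: enter (8,7), '.' pass, move up to (7,7)
Step 2: enter (7,7), '.' pass, move up to (6,7)
Step 3: enter (6,7), '.' pass, move up to (5,7)
Step 4: enter (5,7), '.' pass, move up to (4,7)
Step 5: enter (4,7), '.' pass, move up to (3,7)
Step 6: enter (3,7), '.' pass, move up to (2,7)
Step 7: enter (2,7), '.' pass, move up to (1,7)
Step 8: enter (1,7), '.' pass, move up to (0,7)
Step 9: enter (0,7), '.' pass, move up to (-1,7)
Step 10: at (-1,7) — EXIT via top edge, pos 7

Answer: exits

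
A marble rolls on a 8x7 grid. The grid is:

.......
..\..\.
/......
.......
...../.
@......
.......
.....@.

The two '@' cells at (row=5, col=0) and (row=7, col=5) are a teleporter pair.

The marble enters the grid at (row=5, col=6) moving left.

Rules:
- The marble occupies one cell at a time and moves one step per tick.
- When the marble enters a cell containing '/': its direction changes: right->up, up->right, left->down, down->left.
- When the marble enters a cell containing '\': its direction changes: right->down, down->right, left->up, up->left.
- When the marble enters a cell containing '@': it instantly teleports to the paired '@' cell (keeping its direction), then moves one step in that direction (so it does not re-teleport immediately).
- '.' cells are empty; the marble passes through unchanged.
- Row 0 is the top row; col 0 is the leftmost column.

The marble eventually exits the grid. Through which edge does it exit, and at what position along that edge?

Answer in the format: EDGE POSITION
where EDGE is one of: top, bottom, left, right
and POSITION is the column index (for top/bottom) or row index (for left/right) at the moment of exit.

Step 1: enter (5,6), '.' pass, move left to (5,5)
Step 2: enter (5,5), '.' pass, move left to (5,4)
Step 3: enter (5,4), '.' pass, move left to (5,3)
Step 4: enter (5,3), '.' pass, move left to (5,2)
Step 5: enter (5,2), '.' pass, move left to (5,1)
Step 6: enter (5,1), '.' pass, move left to (5,0)
Step 7: enter (5,0), '@' teleport (5,0)->(7,5), also enter (7,5), move left to (7,4)
Step 8: enter (7,4), '.' pass, move left to (7,3)
Step 9: enter (7,3), '.' pass, move left to (7,2)
Step 10: enter (7,2), '.' pass, move left to (7,1)
Step 11: enter (7,1), '.' pass, move left to (7,0)
Step 12: enter (7,0), '.' pass, move left to (7,-1)
Step 13: at (7,-1) — EXIT via left edge, pos 7

Answer: left 7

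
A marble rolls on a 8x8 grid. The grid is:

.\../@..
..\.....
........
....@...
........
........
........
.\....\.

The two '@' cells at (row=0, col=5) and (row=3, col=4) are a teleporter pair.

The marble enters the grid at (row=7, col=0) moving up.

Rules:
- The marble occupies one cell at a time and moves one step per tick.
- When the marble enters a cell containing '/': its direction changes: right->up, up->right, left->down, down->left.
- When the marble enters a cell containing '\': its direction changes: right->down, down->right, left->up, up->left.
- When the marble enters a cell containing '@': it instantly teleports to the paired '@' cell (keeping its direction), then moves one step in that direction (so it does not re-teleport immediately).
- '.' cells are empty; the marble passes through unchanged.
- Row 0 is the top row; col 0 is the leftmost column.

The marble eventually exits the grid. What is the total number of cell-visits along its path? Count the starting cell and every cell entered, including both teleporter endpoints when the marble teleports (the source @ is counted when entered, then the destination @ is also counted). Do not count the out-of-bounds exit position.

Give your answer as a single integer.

Step 1: enter (7,0), '.' pass, move up to (6,0)
Step 2: enter (6,0), '.' pass, move up to (5,0)
Step 3: enter (5,0), '.' pass, move up to (4,0)
Step 4: enter (4,0), '.' pass, move up to (3,0)
Step 5: enter (3,0), '.' pass, move up to (2,0)
Step 6: enter (2,0), '.' pass, move up to (1,0)
Step 7: enter (1,0), '.' pass, move up to (0,0)
Step 8: enter (0,0), '.' pass, move up to (-1,0)
Step 9: at (-1,0) — EXIT via top edge, pos 0
Path length (cell visits): 8

Answer: 8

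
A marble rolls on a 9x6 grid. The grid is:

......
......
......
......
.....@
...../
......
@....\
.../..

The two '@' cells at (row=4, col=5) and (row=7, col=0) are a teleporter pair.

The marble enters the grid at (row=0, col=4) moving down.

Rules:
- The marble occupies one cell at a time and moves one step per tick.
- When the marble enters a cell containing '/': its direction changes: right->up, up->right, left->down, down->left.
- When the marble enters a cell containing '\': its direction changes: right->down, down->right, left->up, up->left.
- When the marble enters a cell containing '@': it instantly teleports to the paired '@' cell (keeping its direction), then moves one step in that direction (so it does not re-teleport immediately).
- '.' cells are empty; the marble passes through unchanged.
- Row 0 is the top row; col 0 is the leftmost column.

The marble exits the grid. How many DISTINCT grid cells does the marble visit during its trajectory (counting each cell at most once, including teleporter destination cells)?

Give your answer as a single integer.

Answer: 9

Derivation:
Step 1: enter (0,4), '.' pass, move down to (1,4)
Step 2: enter (1,4), '.' pass, move down to (2,4)
Step 3: enter (2,4), '.' pass, move down to (3,4)
Step 4: enter (3,4), '.' pass, move down to (4,4)
Step 5: enter (4,4), '.' pass, move down to (5,4)
Step 6: enter (5,4), '.' pass, move down to (6,4)
Step 7: enter (6,4), '.' pass, move down to (7,4)
Step 8: enter (7,4), '.' pass, move down to (8,4)
Step 9: enter (8,4), '.' pass, move down to (9,4)
Step 10: at (9,4) — EXIT via bottom edge, pos 4
Distinct cells visited: 9 (path length 9)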